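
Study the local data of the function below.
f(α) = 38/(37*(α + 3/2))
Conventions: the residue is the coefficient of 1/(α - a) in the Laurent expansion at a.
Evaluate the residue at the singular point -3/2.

At the order-1 pole -3/2 set g(α) = (α - (-3/2))*f(α) = 38/37.
Simple pole: residue = g(a) at a = -3/2, which is 38/37.

The residue is 38/37.


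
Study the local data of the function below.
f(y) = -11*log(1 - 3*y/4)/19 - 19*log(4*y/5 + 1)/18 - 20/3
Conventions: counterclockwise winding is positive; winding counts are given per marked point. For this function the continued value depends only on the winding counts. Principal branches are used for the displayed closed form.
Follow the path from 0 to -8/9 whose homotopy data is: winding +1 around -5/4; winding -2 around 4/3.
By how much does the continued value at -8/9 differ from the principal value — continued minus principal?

The rational part is single-valued and drops out of the difference; each branch term changes only by its own monodromy.
(-19/18)*log(1 - y/(-5/4)): each positive loop around -5/4 adds 2*pi*i to the log, so winding +1 contributes (-19/18)*(1)*2*pi*i = -(19/9)*pi*i.
(-11/19)*log(1 - y/(4/3)): each positive loop around 4/3 adds 2*pi*i to the log, so winding -2 contributes (-11/19)*(-2)*2*pi*i = (44/19)*pi*i.
Summing the contributions at y = -8/9 gives (35/171)*pi*i.

Continued minus principal equals (35/171)*pi*i.


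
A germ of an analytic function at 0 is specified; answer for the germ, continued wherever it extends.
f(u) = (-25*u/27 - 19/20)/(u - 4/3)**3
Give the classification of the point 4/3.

The denominator factor u - 4/3 vanishes at 4/3 and appears to the power 3; the numerator there equals -3539/1620, nonzero, and no other factor vanishes.
Hence a pole whose order is the multiplicity, 3.

The point is a pole of order 3.


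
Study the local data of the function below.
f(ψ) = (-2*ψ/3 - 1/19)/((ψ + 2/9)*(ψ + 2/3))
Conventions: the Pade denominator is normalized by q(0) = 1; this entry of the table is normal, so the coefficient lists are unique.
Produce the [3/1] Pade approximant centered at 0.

Taylor coefficients needed (expand at 0): a_0 = -27/76, a_1 = -45/19, a_2 = 5049/304, a_3 = -12717/152, a_4 = 474093/1216.
Write the denominator as Q(ψ) = 1 + q1*ψ. Requiring Q*f - P = O(ψ^5) with deg P <= 3 kills the coefficients of ψ^4..ψ^4 in Q*f:
  ψ^4: a_4 + q1*a_3 = 0, i.e. 474093/1216 + (-12717/152)*q1 = 0.
Solving this linear system: q1 = 5853/1256.
The numerator is Q*f truncated at degree 3: P0 = a_0 = -27/76; P1 = a_1 + q1*a_0 = -384111/95456; P2 = a_2 + q1*a_1 = 265923/47728; P3 = a_3 + q1*a_2 = -2393307/381824.

The Pade approximant has numerator coefficients [-27/76, -384111/95456, 265923/47728, -2393307/381824]; denominator coefficients [1, 5853/1256].


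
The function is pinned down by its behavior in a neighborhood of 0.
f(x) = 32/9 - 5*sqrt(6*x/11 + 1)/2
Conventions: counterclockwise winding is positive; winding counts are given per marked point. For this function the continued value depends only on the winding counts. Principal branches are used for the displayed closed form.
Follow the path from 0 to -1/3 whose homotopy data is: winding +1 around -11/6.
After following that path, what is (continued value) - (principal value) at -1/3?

Continued minus principal equals (15/11)*sqrt(11).

The rational part is single-valued and drops out of the difference; each branch term changes only by its own monodromy.
(-5/2)*sqrt(1 - x/(-11/6)): winding +1 is odd, the square root flips sign, contributing -2*(-5/2)*sqrt(1 - (-1/3)/(-11/6)) = -2*(-5/2)*sqrt(9/11) = (15/11)*sqrt(11).
Summing the contributions at x = -1/3 gives (15/11)*sqrt(11).


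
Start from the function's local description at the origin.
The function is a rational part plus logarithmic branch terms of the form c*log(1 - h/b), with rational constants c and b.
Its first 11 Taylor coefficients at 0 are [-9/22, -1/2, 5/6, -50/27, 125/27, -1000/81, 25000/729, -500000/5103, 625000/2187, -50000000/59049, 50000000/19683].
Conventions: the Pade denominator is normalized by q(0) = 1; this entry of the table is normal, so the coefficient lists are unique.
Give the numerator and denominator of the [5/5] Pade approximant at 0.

The Pade approximant has numerator coefficients [-9/22, -43/11, -1330/99, -35425/1782, -218375/18711, -300875/168399]; denominator coefficients [1, 25/3, 2000/81, 2500/81, 25000/1701, 25000/15309].

Taylor coefficients needed (read off): a_0 = -9/22, a_1 = -1/2, a_2 = 5/6, a_3 = -50/27, a_4 = 125/27, a_5 = -1000/81, a_6 = 25000/729, a_7 = -500000/5103, a_8 = 625000/2187, a_9 = -50000000/59049, a_10 = 50000000/19683.
Write the denominator as Q(h) = 1 + q1*h + q2*h^2 + q3*h^3 + q4*h^4 + q5*h^5. Requiring Q*f - P = O(h^11) with deg P <= 5 kills the coefficients of h^6..h^10 in Q*f:
  h^6: a_6 + q1*a_5 + q2*a_4 + q3*a_3 + q4*a_2 + q5*a_1 = 0, i.e. 25000/729 + (-1000/81)*q1 + (125/27)*q2 + (-50/27)*q3 + (5/6)*q4 + (-1/2)*q5 = 0.
  h^7: a_7 + q1*a_6 + q2*a_5 + q3*a_4 + q4*a_3 + q5*a_2 = 0, i.e. -500000/5103 + (25000/729)*q1 + (-1000/81)*q2 + (125/27)*q3 + (-50/27)*q4 + (5/6)*q5 = 0.
  h^8: a_8 + q1*a_7 + q2*a_6 + q3*a_5 + q4*a_4 + q5*a_3 = 0, i.e. 625000/2187 + (-500000/5103)*q1 + (25000/729)*q2 + (-1000/81)*q3 + (125/27)*q4 + (-50/27)*q5 = 0.
  h^9: a_9 + q1*a_8 + q2*a_7 + q3*a_6 + q4*a_5 + q5*a_4 = 0, i.e. -50000000/59049 + (625000/2187)*q1 + (-500000/5103)*q2 + (25000/729)*q3 + (-1000/81)*q4 + (125/27)*q5 = 0.
  h^10: a_10 + q1*a_9 + q2*a_8 + q3*a_7 + q4*a_6 + q5*a_5 = 0, i.e. 50000000/19683 + (-50000000/59049)*q1 + (625000/2187)*q2 + (-500000/5103)*q3 + (25000/729)*q4 + (-1000/81)*q5 = 0.
Solving this linear system: q1 = 25/3, q2 = 2000/81, q3 = 2500/81, q4 = 25000/1701, q5 = 25000/15309.
The numerator is Q*f truncated at degree 5: P0 = a_0 = -9/22; P1 = a_1 + q1*a_0 = -43/11; P2 = a_2 + q1*a_1 + q2*a_0 = -1330/99; P3 = a_3 + q1*a_2 + q2*a_1 + q3*a_0 = -35425/1782; P4 = a_4 + q1*a_3 + q2*a_2 + q3*a_1 + q4*a_0 = -218375/18711; P5 = a_5 + q1*a_4 + q2*a_3 + q3*a_2 + q4*a_1 + q5*a_0 = -300875/168399.


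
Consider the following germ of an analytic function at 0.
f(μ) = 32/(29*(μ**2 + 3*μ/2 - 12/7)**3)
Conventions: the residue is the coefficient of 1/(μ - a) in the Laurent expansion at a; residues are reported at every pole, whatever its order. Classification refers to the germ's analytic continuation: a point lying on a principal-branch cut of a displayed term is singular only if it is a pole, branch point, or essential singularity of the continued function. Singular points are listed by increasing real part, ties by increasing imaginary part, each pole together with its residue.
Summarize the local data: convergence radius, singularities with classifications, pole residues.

Denominator factor (μ**2 + 3*μ/2 - 12/7)^3: discriminant 255/28, real irrational roots -3/4 + (1/28)*sqrt(1785) and -3/4 - (1/28)*sqrt(1785); poles of order 3, moduli -3/4 + (1/28)*sqrt(1785) and 3/4 + (1/28)*sqrt(1785).
The radius of convergence is the smallest modulus among the singular points: -3/4 + (1/28)*sqrt(1785).
The factor μ**2 + 3*μ/2 - 12/7 splits as (μ - a)(μ - a') with a = -3/4 - (1/28)*sqrt(1785), a' = -3/4 + (1/28)*sqrt(1785). At the order-3 pole a set g(μ) = (μ - a)^3*f(μ) = [32/29] / (μ - a')^3.
Order-3 pole: residue = g''(a)/2; g''(-3/4 - (1/28)*sqrt(1785)) = -(200704/160286625)*sqrt(1785), so the residue is -(100352/160286625)*sqrt(1785).
The factor μ**2 + 3*μ/2 - 12/7 splits as (μ - a)(μ - a') with a = -3/4 + (1/28)*sqrt(1785), a' = -3/4 - (1/28)*sqrt(1785). At the order-3 pole a set g(μ) = (μ - a)^3*f(μ) = [32/29] / (μ - a')^3.
Order-3 pole: residue = g''(a)/2; g''(-3/4 + (1/28)*sqrt(1785)) = (200704/160286625)*sqrt(1785), so the residue is (100352/160286625)*sqrt(1785).
List the singular points by increasing real part (a conjugate pair: the negative imaginary part first).

Radius of convergence at 0: -3/4 + (1/28)*sqrt(1785).
At -3/4 - (1/28)*sqrt(1785): a pole of order 3; residue -(100352/160286625)*sqrt(1785).
At -3/4 + (1/28)*sqrt(1785): a pole of order 3; residue (100352/160286625)*sqrt(1785).


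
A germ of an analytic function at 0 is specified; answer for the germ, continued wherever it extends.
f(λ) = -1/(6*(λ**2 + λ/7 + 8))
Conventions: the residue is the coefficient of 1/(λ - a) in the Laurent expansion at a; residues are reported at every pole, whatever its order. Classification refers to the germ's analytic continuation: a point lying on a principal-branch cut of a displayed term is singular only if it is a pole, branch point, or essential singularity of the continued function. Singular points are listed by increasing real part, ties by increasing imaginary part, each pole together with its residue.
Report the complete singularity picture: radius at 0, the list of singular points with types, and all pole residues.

Denominator factor (λ**2 + λ/7 + 8): discriminant -1567/49, complex-conjugate roots (-1/14) + ((1/14)*sqrt(1567))*i and (-1/14) - ((1/14)*sqrt(1567))*i; poles of order 1, moduli (2)*sqrt(2) and (2)*sqrt(2).
The radius of convergence is the smallest modulus among the singular points: (2)*sqrt(2).
The factor λ**2 + λ/7 + 8 splits as (λ - a)(λ - a') with a = (-1/14) - ((1/14)*sqrt(1567))*i, a' = (-1/14) + ((1/14)*sqrt(1567))*i. At the order-1 pole a set g(λ) = (λ - a)*f(λ) = [-1/6] / (λ - a').
Simple pole: residue = g(a) at a = (-1/14) - ((1/14)*sqrt(1567))*i, which is -((7/9402)*sqrt(1567))*i.
The factor λ**2 + λ/7 + 8 splits as (λ - a)(λ - a') with a = (-1/14) + ((1/14)*sqrt(1567))*i, a' = (-1/14) - ((1/14)*sqrt(1567))*i. At the order-1 pole a set g(λ) = (λ - a)*f(λ) = [-1/6] / (λ - a').
Simple pole: residue = g(a) at a = (-1/14) + ((1/14)*sqrt(1567))*i, which is ((7/9402)*sqrt(1567))*i.
List the singular points by increasing real part (a conjugate pair: the negative imaginary part first).

Radius of convergence at 0: (2)*sqrt(2).
At (-1/14) - ((1/14)*sqrt(1567))*i: a pole of order 1; residue -((7/9402)*sqrt(1567))*i.
At (-1/14) + ((1/14)*sqrt(1567))*i: a pole of order 1; residue ((7/9402)*sqrt(1567))*i.


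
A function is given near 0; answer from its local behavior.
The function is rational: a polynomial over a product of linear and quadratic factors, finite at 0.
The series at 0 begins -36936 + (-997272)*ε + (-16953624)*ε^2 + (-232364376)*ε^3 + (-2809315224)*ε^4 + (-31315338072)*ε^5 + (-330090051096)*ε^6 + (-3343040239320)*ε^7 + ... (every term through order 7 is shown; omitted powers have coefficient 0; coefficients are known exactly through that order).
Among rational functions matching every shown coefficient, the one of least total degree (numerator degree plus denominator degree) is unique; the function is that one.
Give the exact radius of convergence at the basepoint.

The radius of convergence is 1/9.

No rational of total degree below 4 reproduces all 8 coefficients; solving the [0/4] Pade equations on them gives f(ε) = -19/((ε - 1/6)**3*(ε - 1/9)), whose expansion matches every shown term.
Denominator factor (ε - 1/6)^3: pole of order 3 at 1/6, modulus 1/6.
Denominator factor (ε - 1/9): pole of order 1 at 1/9, modulus 1/9.
The radius of convergence is the smallest modulus among the singular points: 1/9.


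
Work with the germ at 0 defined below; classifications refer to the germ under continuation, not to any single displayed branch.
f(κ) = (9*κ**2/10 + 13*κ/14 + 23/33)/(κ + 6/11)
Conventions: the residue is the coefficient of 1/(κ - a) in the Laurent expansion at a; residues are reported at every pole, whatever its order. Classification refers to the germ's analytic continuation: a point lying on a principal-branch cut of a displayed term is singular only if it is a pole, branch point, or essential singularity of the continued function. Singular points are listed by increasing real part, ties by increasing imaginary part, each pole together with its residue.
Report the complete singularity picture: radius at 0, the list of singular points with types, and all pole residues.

Radius of convergence at 0: 6/11.
At -6/11: a pole of order 1; residue 5822/12705.

Denominator factor (κ + 6/11): pole of order 1 at -6/11, modulus 6/11.
The radius of convergence is the smallest modulus among the singular points: 6/11.
At the order-1 pole -6/11 set g(κ) = (κ - (-6/11))*f(κ) = 9*κ**2/10 + 13*κ/14 + 23/33.
Simple pole: residue = g(a) at a = -6/11, which is 5822/12705.


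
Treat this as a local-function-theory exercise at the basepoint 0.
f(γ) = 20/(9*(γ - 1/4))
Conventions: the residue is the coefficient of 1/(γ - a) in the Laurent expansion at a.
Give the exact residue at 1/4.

At the order-1 pole 1/4 set g(γ) = (γ - (1/4))*f(γ) = 20/9.
Simple pole: residue = g(a) at a = 1/4, which is 20/9.

The residue is 20/9.


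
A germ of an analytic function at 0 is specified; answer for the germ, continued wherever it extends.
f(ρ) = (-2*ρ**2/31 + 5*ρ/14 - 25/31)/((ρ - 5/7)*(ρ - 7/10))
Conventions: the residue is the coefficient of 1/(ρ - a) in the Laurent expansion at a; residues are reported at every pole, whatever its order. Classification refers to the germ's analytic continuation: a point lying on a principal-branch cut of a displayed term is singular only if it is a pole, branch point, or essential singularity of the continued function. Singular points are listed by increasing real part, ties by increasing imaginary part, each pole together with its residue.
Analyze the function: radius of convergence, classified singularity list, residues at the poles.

Radius of convergence at 0: 7/10.
At 7/10: a pole of order 1; residue 12761/310.
At 5/7: a pole of order 1; residue -8875/217.

Denominator factor (ρ - 7/10): pole of order 1 at 7/10, modulus 7/10.
Denominator factor (ρ - 5/7): pole of order 1 at 5/7, modulus 5/7.
The radius of convergence is the smallest modulus among the singular points: 7/10.
At the order-1 pole 7/10 set g(ρ) = (ρ - (7/10))*f(ρ) = (-2*ρ**2/31 + 5*ρ/14 - 25/31)/(ρ - 5/7).
Simple pole: residue = g(a) at a = 7/10, which is 12761/310.
At the order-1 pole 5/7 set g(ρ) = (ρ - (5/7))*f(ρ) = (-2*ρ**2/31 + 5*ρ/14 - 25/31)/(ρ - 7/10).
Simple pole: residue = g(a) at a = 5/7, which is -8875/217.
List the singular points by increasing real part (a conjugate pair: the negative imaginary part first).


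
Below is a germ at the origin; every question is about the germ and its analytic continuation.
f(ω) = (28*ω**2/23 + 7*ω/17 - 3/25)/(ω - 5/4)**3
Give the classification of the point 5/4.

The point is a pole of order 3.

The denominator factor ω - 5/4 vanishes at 5/4 and appears to the power 3; the numerator there equals 22452/9775, nonzero, and no other factor vanishes.
Hence a pole whose order is the multiplicity, 3.


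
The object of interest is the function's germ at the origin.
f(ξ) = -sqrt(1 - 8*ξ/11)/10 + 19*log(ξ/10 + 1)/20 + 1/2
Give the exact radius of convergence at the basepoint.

Branch term (19/20)*log(1 - ξ/(-10)): its argument vanishes at ξ = -10, a logarithmic branch point, modulus 10.
Branch term (-1/10)*sqrt(1 - ξ/(11/8)): its argument vanishes at ξ = 11/8, a square-root branch point, modulus 11/8.
The radius of convergence is the smallest modulus among the singular points: 11/8.

The radius of convergence is 11/8.


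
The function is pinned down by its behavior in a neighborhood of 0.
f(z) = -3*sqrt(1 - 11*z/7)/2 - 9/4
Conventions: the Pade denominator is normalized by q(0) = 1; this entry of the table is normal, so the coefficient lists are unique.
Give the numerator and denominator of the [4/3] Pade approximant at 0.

The Pade approximant has numerator coefficients [-15/4, 561/56, -1815/224, 43923/21952, -43923/614656]; denominator coefficients [1, -33/14, 605/392, -1331/5488].

Taylor coefficients needed (expand at 0): a_0 = -15/4, a_1 = 33/28, a_2 = 363/784, a_3 = 3993/10976, a_4 = 219615/614656, a_5 = 483153/1229312, a_6 = 15944049/34420736, a_7 = 1929229929/3373232128.
Write the denominator as Q(z) = 1 + q1*z + q2*z^2 + q3*z^3. Requiring Q*f - P = O(z^8) with deg P <= 4 kills the coefficients of z^5..z^7 in Q*f:
  z^5: a_5 + q1*a_4 + q2*a_3 + q3*a_2 = 0, i.e. 483153/1229312 + (219615/614656)*q1 + (3993/10976)*q2 + (363/784)*q3 = 0.
  z^6: a_6 + q1*a_5 + q2*a_4 + q3*a_3 = 0, i.e. 15944049/34420736 + (483153/1229312)*q1 + (219615/614656)*q2 + (3993/10976)*q3 = 0.
  z^7: a_7 + q1*a_6 + q2*a_5 + q3*a_4 = 0, i.e. 1929229929/3373232128 + (15944049/34420736)*q1 + (483153/1229312)*q2 + (219615/614656)*q3 = 0.
Solving this linear system: q1 = -33/14, q2 = 605/392, q3 = -1331/5488.
The numerator is Q*f truncated at degree 4: P0 = a_0 = -15/4; P1 = a_1 + q1*a_0 = 561/56; P2 = a_2 + q1*a_1 + q2*a_0 = -1815/224; P3 = a_3 + q1*a_2 + q2*a_1 + q3*a_0 = 43923/21952; P4 = a_4 + q1*a_3 + q2*a_2 + q3*a_1 = -43923/614656.


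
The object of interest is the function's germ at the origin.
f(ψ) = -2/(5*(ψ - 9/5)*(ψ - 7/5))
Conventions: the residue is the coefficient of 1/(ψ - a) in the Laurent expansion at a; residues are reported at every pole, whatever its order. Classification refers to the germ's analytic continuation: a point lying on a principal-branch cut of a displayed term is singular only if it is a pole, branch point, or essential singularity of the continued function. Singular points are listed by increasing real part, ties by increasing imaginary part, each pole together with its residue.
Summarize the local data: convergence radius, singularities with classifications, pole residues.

Radius of convergence at 0: 7/5.
At 7/5: a pole of order 1; residue 1.
At 9/5: a pole of order 1; residue -1.

Denominator factor (ψ - 7/5): pole of order 1 at 7/5, modulus 7/5.
Denominator factor (ψ - 9/5): pole of order 1 at 9/5, modulus 9/5.
The radius of convergence is the smallest modulus among the singular points: 7/5.
At the order-1 pole 7/5 set g(ψ) = (ψ - (7/5))*f(ψ) = -2/(5*(ψ - 9/5)).
Simple pole: residue = g(a) at a = 7/5, which is 1.
At the order-1 pole 9/5 set g(ψ) = (ψ - (9/5))*f(ψ) = -2/(5*(ψ - 7/5)).
Simple pole: residue = g(a) at a = 9/5, which is -1.
List the singular points by increasing real part (a conjugate pair: the negative imaginary part first).


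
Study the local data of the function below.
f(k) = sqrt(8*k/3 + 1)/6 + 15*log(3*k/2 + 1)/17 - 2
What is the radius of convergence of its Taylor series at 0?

The radius of convergence is 3/8.

Branch term (1/6)*sqrt(1 - k/(-3/8)): its argument vanishes at k = -3/8, a square-root branch point, modulus 3/8.
Branch term (15/17)*log(1 - k/(-2/3)): its argument vanishes at k = -2/3, a logarithmic branch point, modulus 2/3.
The radius of convergence is the smallest modulus among the singular points: 3/8.


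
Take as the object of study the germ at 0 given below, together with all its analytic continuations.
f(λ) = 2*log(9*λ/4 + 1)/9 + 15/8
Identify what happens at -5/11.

There is no denominator, hence no pole anywhere.
Branch term log(1 - λ/(-4/9)): argument at -5/11 is -1/44, nonzero, so -5/11 is not its branch point (a point on a principal cut is still regular for the continued germ).
So the germ continues analytically to -5/11.

The point is a regular point.


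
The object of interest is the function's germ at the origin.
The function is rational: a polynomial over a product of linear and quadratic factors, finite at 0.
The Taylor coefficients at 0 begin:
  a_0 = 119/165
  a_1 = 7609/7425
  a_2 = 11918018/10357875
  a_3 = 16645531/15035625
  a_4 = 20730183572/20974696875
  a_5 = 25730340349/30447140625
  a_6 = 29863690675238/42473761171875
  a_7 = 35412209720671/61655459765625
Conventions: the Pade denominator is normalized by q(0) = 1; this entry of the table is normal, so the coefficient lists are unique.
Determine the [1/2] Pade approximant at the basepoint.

The Pade approximant has numerator coefficients [119/165, -127590736/576366075]; denominator coefficients [1, -199175749/115273215, 341360303/397052185].

Taylor coefficients needed (read off): a_0 = 119/165, a_1 = 7609/7425, a_2 = 11918018/10357875, a_3 = 16645531/15035625.
Write the denominator as Q(ψ) = 1 + q1*ψ + q2*ψ^2. Requiring Q*f - P = O(ψ^4) with deg P <= 1 kills the coefficients of ψ^2..ψ^3 in Q*f:
  ψ^2: a_2 + q1*a_1 + q2*a_0 = 0, i.e. 11918018/10357875 + (7609/7425)*q1 + (119/165)*q2 = 0.
  ψ^3: a_3 + q1*a_2 + q2*a_1 = 0, i.e. 16645531/15035625 + (11918018/10357875)*q1 + (7609/7425)*q2 = 0.
Solving this linear system: q1 = -199175749/115273215, q2 = 341360303/397052185.
The numerator is Q*f truncated at degree 1: P0 = a_0 = 119/165; P1 = a_1 + q1*a_0 = -127590736/576366075.


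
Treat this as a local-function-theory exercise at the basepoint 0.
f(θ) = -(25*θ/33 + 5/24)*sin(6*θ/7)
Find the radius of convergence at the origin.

The factor -sin(6*θ/7) is entire and contributes no finite singular point.
The polynomial part has no poles.
No finite singular points: the Taylor series at 0 converges everywhere.

The radius of convergence is infinite.


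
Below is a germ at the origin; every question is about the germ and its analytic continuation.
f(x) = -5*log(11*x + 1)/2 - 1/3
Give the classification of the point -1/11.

The point is a logarithmic branch point.

The term (-5/2)*log(1 - x/(-1/11)) has argument 1 - -1/11/(-1/11) = 0 at -1/11: a logarithmic (infinitely-sheeted) branch point; the remaining terms are analytic or single-valued there.


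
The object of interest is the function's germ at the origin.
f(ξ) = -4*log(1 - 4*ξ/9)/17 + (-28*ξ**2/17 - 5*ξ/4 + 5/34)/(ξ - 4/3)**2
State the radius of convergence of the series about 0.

Denominator factor (ξ - 4/3)^2: pole of order 2 at 4/3, modulus 4/3.
Branch term (-4/17)*log(1 - ξ/(9/4)): its argument vanishes at ξ = 9/4, a logarithmic branch point, modulus 9/4.
The radius of convergence is the smallest modulus among the singular points: 4/3.

The radius of convergence is 4/3.


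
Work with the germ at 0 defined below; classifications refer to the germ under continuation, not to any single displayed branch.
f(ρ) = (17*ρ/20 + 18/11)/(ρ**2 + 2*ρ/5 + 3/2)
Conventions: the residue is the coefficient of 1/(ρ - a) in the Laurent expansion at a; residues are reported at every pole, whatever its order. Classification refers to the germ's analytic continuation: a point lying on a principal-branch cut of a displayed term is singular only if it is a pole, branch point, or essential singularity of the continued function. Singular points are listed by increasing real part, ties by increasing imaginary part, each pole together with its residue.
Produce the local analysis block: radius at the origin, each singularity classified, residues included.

Denominator factor (ρ**2 + 2*ρ/5 + 3/2): discriminant -146/25, complex-conjugate roots (-1/5) + ((1/10)*sqrt(146))*i and (-1/5) - ((1/10)*sqrt(146))*i; poles of order 1, moduli (1/2)*sqrt(6) and (1/2)*sqrt(6).
The radius of convergence is the smallest modulus among the singular points: (1/2)*sqrt(6).
The factor ρ**2 + 2*ρ/5 + 3/2 splits as (ρ - a)(ρ - a') with a = (-1/5) - ((1/10)*sqrt(146))*i, a' = (-1/5) + ((1/10)*sqrt(146))*i. At the order-1 pole a set g(ρ) = (ρ - a)*f(ρ) = [17*ρ/20 + 18/11] / (ρ - a').
Simple pole: residue = g(a) at a = (-1/5) - ((1/10)*sqrt(146))*i, which is (17/40) + ((1613/32120)*sqrt(146))*i.
The factor ρ**2 + 2*ρ/5 + 3/2 splits as (ρ - a)(ρ - a') with a = (-1/5) + ((1/10)*sqrt(146))*i, a' = (-1/5) - ((1/10)*sqrt(146))*i. At the order-1 pole a set g(ρ) = (ρ - a)*f(ρ) = [17*ρ/20 + 18/11] / (ρ - a').
Simple pole: residue = g(a) at a = (-1/5) + ((1/10)*sqrt(146))*i, which is (17/40) - ((1613/32120)*sqrt(146))*i.
List the singular points by increasing real part (a conjugate pair: the negative imaginary part first).

Radius of convergence at 0: (1/2)*sqrt(6).
At (-1/5) - ((1/10)*sqrt(146))*i: a pole of order 1; residue (17/40) + ((1613/32120)*sqrt(146))*i.
At (-1/5) + ((1/10)*sqrt(146))*i: a pole of order 1; residue (17/40) - ((1613/32120)*sqrt(146))*i.


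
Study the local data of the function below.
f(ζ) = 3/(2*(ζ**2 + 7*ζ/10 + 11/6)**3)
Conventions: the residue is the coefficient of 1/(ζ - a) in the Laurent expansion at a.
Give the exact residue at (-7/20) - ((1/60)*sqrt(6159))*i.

The factor ζ**2 + 7*ζ/10 + 11/6 splits as (ζ - a)(ζ - a') with a = (-7/20) - ((1/60)*sqrt(6159))*i, a' = (-7/20) + ((1/60)*sqrt(6159))*i. At the order-3 pole a set g(ζ) = (ζ - a)^3*f(ζ) = [3/2] / (ζ - a')^3.
Order-3 pole: residue = g''(a)/2; g''((-7/20) - ((1/60)*sqrt(6159))*i) = ((16200000/8653002877)*sqrt(6159))*i, so the residue is ((8100000/8653002877)*sqrt(6159))*i.

The residue is ((8100000/8653002877)*sqrt(6159))*i.


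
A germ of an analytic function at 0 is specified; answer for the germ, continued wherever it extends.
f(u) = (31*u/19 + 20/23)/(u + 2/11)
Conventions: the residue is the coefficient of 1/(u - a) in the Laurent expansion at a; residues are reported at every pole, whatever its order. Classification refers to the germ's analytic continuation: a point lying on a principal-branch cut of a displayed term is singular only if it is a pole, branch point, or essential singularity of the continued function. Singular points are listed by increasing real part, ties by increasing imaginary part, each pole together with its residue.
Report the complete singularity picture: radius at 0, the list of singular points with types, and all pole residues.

Radius of convergence at 0: 2/11.
At -2/11: a pole of order 1; residue 2754/4807.

Denominator factor (u + 2/11): pole of order 1 at -2/11, modulus 2/11.
The radius of convergence is the smallest modulus among the singular points: 2/11.
At the order-1 pole -2/11 set g(u) = (u - (-2/11))*f(u) = 31*u/19 + 20/23.
Simple pole: residue = g(a) at a = -2/11, which is 2754/4807.


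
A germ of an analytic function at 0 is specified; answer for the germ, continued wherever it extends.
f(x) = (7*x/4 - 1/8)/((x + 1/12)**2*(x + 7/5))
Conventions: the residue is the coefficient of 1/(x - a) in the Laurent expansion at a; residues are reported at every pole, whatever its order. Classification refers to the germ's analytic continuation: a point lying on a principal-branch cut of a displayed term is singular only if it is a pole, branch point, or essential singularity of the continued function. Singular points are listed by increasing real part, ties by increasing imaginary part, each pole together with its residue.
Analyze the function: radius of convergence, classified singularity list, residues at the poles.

Radius of convergence at 0: 1/12.
At -7/5: a pole of order 1; residue -9270/6241.
At -1/12: a pole of order 2; residue 9270/6241.

Denominator factor (x + 7/5): pole of order 1 at -7/5, modulus 7/5.
Denominator factor (x + 1/12)^2: pole of order 2 at -1/12, modulus 1/12.
The radius of convergence is the smallest modulus among the singular points: 1/12.
At the order-1 pole -7/5 set g(x) = (x - (-7/5))*f(x) = (7*x/4 - 1/8)/(x + 1/12)**2.
Simple pole: residue = g(a) at a = -7/5, which is -9270/6241.
At the order-2 pole -1/12 set g(x) = (x - (-1/12))^2*f(x) = (7*x/4 - 1/8)/(x + 7/5).
Order-2 pole: residue = g'(a); g'(-1/12) = 9270/6241, so the residue is 9270/6241.
List the singular points by increasing real part (a conjugate pair: the negative imaginary part first).


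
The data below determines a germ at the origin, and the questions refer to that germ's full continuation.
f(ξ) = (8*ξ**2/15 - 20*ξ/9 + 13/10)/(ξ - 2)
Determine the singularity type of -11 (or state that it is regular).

Denominator factors: ξ - 2 = -13 at ξ = -11 — none vanishes.
So the germ continues analytically to -11.

The point is a regular point.


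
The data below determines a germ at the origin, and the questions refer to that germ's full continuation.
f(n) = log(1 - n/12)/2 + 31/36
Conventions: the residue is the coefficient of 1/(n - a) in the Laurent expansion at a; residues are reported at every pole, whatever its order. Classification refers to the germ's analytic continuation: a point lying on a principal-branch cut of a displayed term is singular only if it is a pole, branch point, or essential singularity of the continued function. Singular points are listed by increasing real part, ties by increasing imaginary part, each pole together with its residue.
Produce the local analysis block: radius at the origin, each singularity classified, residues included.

Radius of convergence at 0: 12.
At 12: a logarithmic branch point.

Branch term (1/2)*log(1 - n/(12)): its argument vanishes at n = 12, a logarithmic branch point, modulus 12.
The radius of convergence is the smallest modulus among the singular points: 12.


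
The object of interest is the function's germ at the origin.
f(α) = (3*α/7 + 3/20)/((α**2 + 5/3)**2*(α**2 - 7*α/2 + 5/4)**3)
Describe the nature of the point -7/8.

Denominator factors: α**2 + 5/3 = 467/192 at α = -7/8; α**2 - 7*α/2 + 5/4 = 325/64 at α = -7/8 — none vanishes.
So the germ continues analytically to -7/8.

The point is a regular point.


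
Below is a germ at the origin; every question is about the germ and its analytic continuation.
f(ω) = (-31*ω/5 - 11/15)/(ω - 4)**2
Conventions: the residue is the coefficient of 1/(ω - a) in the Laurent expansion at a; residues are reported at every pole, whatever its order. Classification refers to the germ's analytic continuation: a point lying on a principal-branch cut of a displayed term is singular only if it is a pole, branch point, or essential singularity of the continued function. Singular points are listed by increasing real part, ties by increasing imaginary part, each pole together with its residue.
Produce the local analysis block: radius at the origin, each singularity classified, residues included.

Radius of convergence at 0: 4.
At 4: a pole of order 2; residue -31/5.

Denominator factor (ω - 4)^2: pole of order 2 at 4, modulus 4.
The radius of convergence is the smallest modulus among the singular points: 4.
At the order-2 pole 4 set g(ω) = (ω - (4))^2*f(ω) = -31*ω/5 - 11/15.
Order-2 pole: residue = g'(a); g'(4) = -31/5, so the residue is -31/5.


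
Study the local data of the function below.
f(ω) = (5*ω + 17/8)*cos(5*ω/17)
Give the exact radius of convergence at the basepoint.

The radius of convergence is infinite.

The factor cos(5*ω/17) is entire and contributes no finite singular point.
The polynomial part has no poles.
No finite singular points: the Taylor series at 0 converges everywhere.


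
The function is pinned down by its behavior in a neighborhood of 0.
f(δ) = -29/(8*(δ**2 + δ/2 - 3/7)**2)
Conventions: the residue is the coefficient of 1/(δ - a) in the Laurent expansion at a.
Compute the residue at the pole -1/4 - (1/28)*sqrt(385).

The residue is -(406/3025)*sqrt(385).

The factor δ**2 + δ/2 - 3/7 splits as (δ - a)(δ - a') with a = -1/4 - (1/28)*sqrt(385), a' = -1/4 + (1/28)*sqrt(385). At the order-2 pole a set g(δ) = (δ - a)^2*f(δ) = [-29/8] / (δ - a')^2.
Order-2 pole: residue = g'(a); g'(-1/4 - (1/28)*sqrt(385)) = -(406/3025)*sqrt(385), so the residue is -(406/3025)*sqrt(385).


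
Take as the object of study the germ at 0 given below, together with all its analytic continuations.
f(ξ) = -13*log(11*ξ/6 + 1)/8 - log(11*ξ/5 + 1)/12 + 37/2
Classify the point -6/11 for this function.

The point is a logarithmic branch point.

The term (-13/8)*log(1 - ξ/(-6/11)) has argument 1 - -6/11/(-6/11) = 0 at -6/11: a logarithmic (infinitely-sheeted) branch point; the remaining terms are analytic or single-valued there.


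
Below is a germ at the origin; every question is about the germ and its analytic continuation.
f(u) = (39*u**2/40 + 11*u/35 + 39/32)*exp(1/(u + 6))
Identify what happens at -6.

The exponent 1/(u - (-6)) has a pole at -6, so exp(1/(u - (-6))) takes every nonzero value near it: an essential singularity (not a pole of any order).

The point is an essential singularity.


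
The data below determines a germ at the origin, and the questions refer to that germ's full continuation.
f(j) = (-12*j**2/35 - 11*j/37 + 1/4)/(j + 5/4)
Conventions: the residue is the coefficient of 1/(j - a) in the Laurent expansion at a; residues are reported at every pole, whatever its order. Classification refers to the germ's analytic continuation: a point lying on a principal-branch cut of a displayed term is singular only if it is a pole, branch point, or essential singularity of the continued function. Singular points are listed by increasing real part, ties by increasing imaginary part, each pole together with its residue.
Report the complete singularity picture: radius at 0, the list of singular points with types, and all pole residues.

Radius of convergence at 0: 5/4.
At -5/4: a pole of order 1; residue 89/1036.

Denominator factor (j + 5/4): pole of order 1 at -5/4, modulus 5/4.
The radius of convergence is the smallest modulus among the singular points: 5/4.
At the order-1 pole -5/4 set g(j) = (j - (-5/4))*f(j) = -12*j**2/35 - 11*j/37 + 1/4.
Simple pole: residue = g(a) at a = -5/4, which is 89/1036.


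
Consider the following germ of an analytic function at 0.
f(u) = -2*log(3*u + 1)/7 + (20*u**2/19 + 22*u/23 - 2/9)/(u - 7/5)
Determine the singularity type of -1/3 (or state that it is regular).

The point is a logarithmic branch point.

The term (-2/7)*log(1 - u/(-1/3)) has argument 1 - -1/3/(-1/3) = 0 at -1/3: a logarithmic (infinitely-sheeted) branch point; the remaining terms are analytic or single-valued there.


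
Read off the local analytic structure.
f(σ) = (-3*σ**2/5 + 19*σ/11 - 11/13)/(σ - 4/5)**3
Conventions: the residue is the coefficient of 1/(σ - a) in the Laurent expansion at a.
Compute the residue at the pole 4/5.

The residue is -3/5.

At the order-3 pole 4/5 set g(σ) = (σ - (4/5))^3*f(σ) = -3*σ**2/5 + 19*σ/11 - 11/13.
Order-3 pole: residue = g''(a)/2; g''(4/5) = -6/5, so the residue is -3/5.


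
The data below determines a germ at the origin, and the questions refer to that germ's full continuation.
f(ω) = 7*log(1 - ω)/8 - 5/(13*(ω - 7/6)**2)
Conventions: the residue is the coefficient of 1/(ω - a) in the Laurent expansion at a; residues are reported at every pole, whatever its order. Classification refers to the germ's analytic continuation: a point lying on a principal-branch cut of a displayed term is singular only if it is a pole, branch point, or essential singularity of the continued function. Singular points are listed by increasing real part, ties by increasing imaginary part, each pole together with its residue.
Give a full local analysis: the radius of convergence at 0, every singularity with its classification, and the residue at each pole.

Denominator factor (ω - 7/6)^2: pole of order 2 at 7/6, modulus 7/6.
Branch term (7/8)*log(1 - ω/(1)): its argument vanishes at ω = 1, a logarithmic branch point, modulus 1.
The radius of convergence is the smallest modulus among the singular points: 1.
The branch term is analytic at 7/6 and contributes nothing to the residue; only the rational part matters.
At the order-2 pole 7/6 set g(ω) = (ω - (7/6))^2*(rational part) = -5/13.
Order-2 pole: residue = g'(a); g'(7/6) = 0, so the residue is 0.
List the singular points by increasing real part (a conjugate pair: the negative imaginary part first).

Radius of convergence at 0: 1.
At 1: a logarithmic branch point.
At 7/6: a pole of order 2; residue 0.


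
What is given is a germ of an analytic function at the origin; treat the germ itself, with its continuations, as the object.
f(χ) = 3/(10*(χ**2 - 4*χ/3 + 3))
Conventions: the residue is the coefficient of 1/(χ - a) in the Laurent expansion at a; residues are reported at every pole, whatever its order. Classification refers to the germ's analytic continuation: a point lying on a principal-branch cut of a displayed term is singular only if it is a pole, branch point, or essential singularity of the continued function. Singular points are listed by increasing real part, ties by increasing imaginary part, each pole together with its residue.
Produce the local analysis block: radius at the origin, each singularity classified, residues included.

Denominator factor (χ**2 - 4*χ/3 + 3): discriminant -92/9, complex-conjugate roots (2/3) + ((1/3)*sqrt(23))*i and (2/3) - ((1/3)*sqrt(23))*i; poles of order 1, moduli sqrt(3) and sqrt(3).
The radius of convergence is the smallest modulus among the singular points: sqrt(3).
The factor χ**2 - 4*χ/3 + 3 splits as (χ - a)(χ - a') with a = (2/3) - ((1/3)*sqrt(23))*i, a' = (2/3) + ((1/3)*sqrt(23))*i. At the order-1 pole a set g(χ) = (χ - a)*f(χ) = [3/10] / (χ - a').
Simple pole: residue = g(a) at a = (2/3) - ((1/3)*sqrt(23))*i, which is ((9/460)*sqrt(23))*i.
The factor χ**2 - 4*χ/3 + 3 splits as (χ - a)(χ - a') with a = (2/3) + ((1/3)*sqrt(23))*i, a' = (2/3) - ((1/3)*sqrt(23))*i. At the order-1 pole a set g(χ) = (χ - a)*f(χ) = [3/10] / (χ - a').
Simple pole: residue = g(a) at a = (2/3) + ((1/3)*sqrt(23))*i, which is -((9/460)*sqrt(23))*i.
List the singular points by increasing real part (a conjugate pair: the negative imaginary part first).

Radius of convergence at 0: sqrt(3).
At (2/3) - ((1/3)*sqrt(23))*i: a pole of order 1; residue ((9/460)*sqrt(23))*i.
At (2/3) + ((1/3)*sqrt(23))*i: a pole of order 1; residue -((9/460)*sqrt(23))*i.


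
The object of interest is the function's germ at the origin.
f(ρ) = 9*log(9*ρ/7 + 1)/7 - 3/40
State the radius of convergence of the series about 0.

Branch term (9/7)*log(1 - ρ/(-7/9)): its argument vanishes at ρ = -7/9, a logarithmic branch point, modulus 7/9.
The radius of convergence is the smallest modulus among the singular points: 7/9.

The radius of convergence is 7/9.


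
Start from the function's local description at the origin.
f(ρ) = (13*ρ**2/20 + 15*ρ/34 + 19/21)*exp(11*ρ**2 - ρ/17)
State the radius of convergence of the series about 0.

The radius of convergence is infinite.

The factor exp(11*ρ**2 - ρ/17) is entire and contributes no finite singular point.
The polynomial part has no poles.
No finite singular points: the Taylor series at 0 converges everywhere.


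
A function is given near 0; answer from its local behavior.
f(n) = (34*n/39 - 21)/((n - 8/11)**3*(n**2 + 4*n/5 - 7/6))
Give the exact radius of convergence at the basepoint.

The radius of convergence is 8/11.

Denominator factor (n**2 + 4*n/5 - 7/6): discriminant 398/75, real irrational roots -2/5 + (1/30)*sqrt(1194) and -2/5 - (1/30)*sqrt(1194); poles of order 1, moduli -2/5 + (1/30)*sqrt(1194) and 2/5 + (1/30)*sqrt(1194).
Denominator factor (n - 8/11)^3: pole of order 3 at 8/11, modulus 8/11.
The radius of convergence is the smallest modulus among the singular points: 8/11.


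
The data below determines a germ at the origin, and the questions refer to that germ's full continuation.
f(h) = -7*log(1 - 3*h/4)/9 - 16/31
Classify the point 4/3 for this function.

The point is a logarithmic branch point.

The term (-7/9)*log(1 - h/(4/3)) has argument 1 - 4/3/(4/3) = 0 at 4/3: a logarithmic (infinitely-sheeted) branch point; the remaining terms are analytic or single-valued there.


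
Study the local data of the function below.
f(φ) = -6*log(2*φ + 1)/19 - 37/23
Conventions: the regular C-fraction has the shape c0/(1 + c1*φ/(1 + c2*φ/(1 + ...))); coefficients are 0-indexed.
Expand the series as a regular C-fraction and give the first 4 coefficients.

The regular C-fraction coefficients are [-37/23, -276/703, 979/703, 703/2937].

Taylor coefficients (expand at 0): a_0 = -37/23, a_1 = -12/19, a_2 = 12/19, a_3 = -16/19.
c0 = a_0 = -37/23. Peel one level at a time: if S = 1 + c*φ/S' with S'(0) = 1, then c is the φ-coefficient of S and S' = c*φ/(S - 1).
S_1 = c0/f = 1 + (-276/703)*φ + (270204/494209)*φ^2 + ...; c1 = -276/703.
S_2 = c1*φ/(S_1 - 1) = 1 + (979/703)*φ + (-1/3)*φ^2 + ...; c2 = 979/703.
S_3 = c2*φ/(S_2 - 1) = 1 + (703/2937)*φ + ...; c3 = 703/2937.


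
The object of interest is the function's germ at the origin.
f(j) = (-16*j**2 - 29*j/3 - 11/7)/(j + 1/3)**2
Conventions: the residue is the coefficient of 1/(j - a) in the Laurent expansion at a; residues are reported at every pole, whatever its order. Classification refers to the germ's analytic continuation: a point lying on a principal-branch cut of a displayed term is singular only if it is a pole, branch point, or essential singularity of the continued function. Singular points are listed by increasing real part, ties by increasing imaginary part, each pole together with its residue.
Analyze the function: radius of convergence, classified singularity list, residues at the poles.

Denominator factor (j + 1/3)^2: pole of order 2 at -1/3, modulus 1/3.
The radius of convergence is the smallest modulus among the singular points: 1/3.
At the order-2 pole -1/3 set g(j) = (j - (-1/3))^2*f(j) = -16*j**2 - 29*j/3 - 11/7.
Order-2 pole: residue = g'(a); g'(-1/3) = 1, so the residue is 1.

Radius of convergence at 0: 1/3.
At -1/3: a pole of order 2; residue 1.
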